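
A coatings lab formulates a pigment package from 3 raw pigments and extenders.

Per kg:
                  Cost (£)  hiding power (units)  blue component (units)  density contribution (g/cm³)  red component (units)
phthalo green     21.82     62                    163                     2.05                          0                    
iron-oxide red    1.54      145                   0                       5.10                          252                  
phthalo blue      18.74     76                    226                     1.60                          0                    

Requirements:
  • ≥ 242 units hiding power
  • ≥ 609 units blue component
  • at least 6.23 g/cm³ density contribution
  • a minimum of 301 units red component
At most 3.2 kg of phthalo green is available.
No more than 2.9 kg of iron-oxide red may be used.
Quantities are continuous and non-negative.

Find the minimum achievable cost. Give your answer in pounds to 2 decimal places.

This is a linear program. Let x1 = kg of phthalo green, x2 = kg of iron-oxide red, x3 = kg of phthalo blue.
Minimise 21.82x1 + 1.54x2 + 18.74x3 s.t.:
  62x1 + 145x2 + 76x3 ≥ 242   (hiding power)
  163x1 + 226x3 ≥ 609   (blue component)
  2.05x1 + 5.1x2 + 1.6x3 ≥ 6.23   (density contribution)
  252x2 ≥ 301   (red component)
  x1 ≤ 3.2
  x2 ≤ 2.9
  x1, x2, x3 ≥ 0.
The cheapest feasible vertex uses only iron-oxide red, phthalo blue; phthalo green is not used. Binding constraints: blue component and red component.
So iron-oxide red = 1.194 kg, phthalo blue = 2.695 kg.
Objective = 1.54·1.194 + 18.74·2.695 = 52.3431.

£52.34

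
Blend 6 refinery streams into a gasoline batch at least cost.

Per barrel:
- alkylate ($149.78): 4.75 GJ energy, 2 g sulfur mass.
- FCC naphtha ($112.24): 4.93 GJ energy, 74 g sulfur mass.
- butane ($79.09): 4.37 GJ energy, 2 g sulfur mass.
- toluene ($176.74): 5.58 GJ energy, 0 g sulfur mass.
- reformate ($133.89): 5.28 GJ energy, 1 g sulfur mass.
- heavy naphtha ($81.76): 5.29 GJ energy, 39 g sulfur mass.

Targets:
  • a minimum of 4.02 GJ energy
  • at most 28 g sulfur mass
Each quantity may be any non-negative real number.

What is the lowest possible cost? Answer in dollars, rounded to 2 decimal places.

Let x1 = barrels of alkylate, x2 = barrels of FCC naphtha, x3 = barrels of butane, x4 = barrels of toluene, x5 = barrels of reformate, x6 = barrels of heavy naphtha.
Minimise 149.78x1 + 112.24x2 + 79.09x3 + 176.74x4 + 133.89x5 + 81.76x6 with:
  4.75x1 + 4.93x2 + 4.37x3 + 5.58x4 + 5.28x5 + 5.29x6 ≥ 4.02   (energy)
  2x1 + 74x2 + 2x3 + 1x5 + 39x6 ≤ 28   (sulfur mass)
  x1, x2, x3, x4, x5, x6 ≥ 0.
The minimum-cost mix takes nothing from alkylate, FCC naphtha, toluene, reformate — only butane, heavy naphtha. The energy and sulfur mass requirements are met with equality.
Optimal quantities: butane = 0.05418 barrels, heavy naphtha = 0.7152 barrels.
Objective = 79.09·0.05418 + 81.76·0.7152 = 62.7598.

$62.76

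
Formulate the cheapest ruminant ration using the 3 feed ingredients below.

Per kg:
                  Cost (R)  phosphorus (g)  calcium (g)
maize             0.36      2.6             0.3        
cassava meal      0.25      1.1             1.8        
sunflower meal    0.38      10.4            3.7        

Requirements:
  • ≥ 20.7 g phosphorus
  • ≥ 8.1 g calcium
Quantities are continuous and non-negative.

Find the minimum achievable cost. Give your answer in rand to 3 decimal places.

R0.832

Let x1 = kg of maize, x2 = kg of cassava meal, x3 = kg of sunflower meal.
min 0.36x1 + 0.25x2 + 0.38x3 with:
  2.6x1 + 1.1x2 + 10.4x3 ≥ 20.7   (phosphorus)
  0.3x1 + 1.8x2 + 3.7x3 ≥ 8.1   (calcium)
  x1, x2, x3 ≥ 0.
The optimal basis is {sunflower meal}; maize, cassava meal drop out. The calcium requirement is met with equality.
So sunflower meal = 2.189 kg.
Objective = 0.38·2.189 = 0.83182.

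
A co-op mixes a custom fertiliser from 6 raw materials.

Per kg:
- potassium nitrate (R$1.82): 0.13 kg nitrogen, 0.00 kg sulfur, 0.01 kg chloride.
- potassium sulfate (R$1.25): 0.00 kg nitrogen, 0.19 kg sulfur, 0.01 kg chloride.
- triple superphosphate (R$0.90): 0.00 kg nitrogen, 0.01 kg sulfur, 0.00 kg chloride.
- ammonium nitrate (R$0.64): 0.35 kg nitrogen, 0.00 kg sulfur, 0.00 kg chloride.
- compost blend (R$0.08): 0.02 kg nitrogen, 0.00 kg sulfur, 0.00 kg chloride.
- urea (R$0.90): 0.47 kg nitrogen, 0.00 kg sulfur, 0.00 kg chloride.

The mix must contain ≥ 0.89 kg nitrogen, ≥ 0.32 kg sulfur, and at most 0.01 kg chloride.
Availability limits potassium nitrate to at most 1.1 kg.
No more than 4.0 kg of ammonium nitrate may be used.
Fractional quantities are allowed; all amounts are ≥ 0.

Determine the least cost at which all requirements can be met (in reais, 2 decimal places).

Set it up as a linear program. Let x1 = kg of potassium nitrate, x2 = kg of potassium sulfate, x3 = kg of triple superphosphate, x4 = kg of ammonium nitrate, x5 = kg of compost blend, x6 = kg of urea.
Minimize 1.82x1 + 1.25x2 + 0.9x3 + 0.64x4 + 0.08x5 + 0.9x6 subject to:
  0.13x1 + 0.35x4 + 0.02x5 + 0.47x6 ≥ 0.89   (nitrogen)
  0.19x2 + 0.01x3 ≥ 0.32   (sulfur)
  0.01x1 + 0.01x2 ≤ 0.01   (chloride)
  x1 ≤ 1.1
  x4 ≤ 4
  x1, x2, x3, x4, x5, x6 ≥ 0.
The minimum-cost mix takes nothing from potassium nitrate, compost blend, urea — only potassium sulfate, triple superphosphate, ammonium nitrate. There the nitrogen, sulfur, chloride constraints are tight.
So potassium sulfate = 1 kg, triple superphosphate = 13 kg, ammonium nitrate = 2.543 kg.
Hence cost = 1.25·1 + 0.9·13 + 0.64·2.543 = R$14.5775.

R$14.58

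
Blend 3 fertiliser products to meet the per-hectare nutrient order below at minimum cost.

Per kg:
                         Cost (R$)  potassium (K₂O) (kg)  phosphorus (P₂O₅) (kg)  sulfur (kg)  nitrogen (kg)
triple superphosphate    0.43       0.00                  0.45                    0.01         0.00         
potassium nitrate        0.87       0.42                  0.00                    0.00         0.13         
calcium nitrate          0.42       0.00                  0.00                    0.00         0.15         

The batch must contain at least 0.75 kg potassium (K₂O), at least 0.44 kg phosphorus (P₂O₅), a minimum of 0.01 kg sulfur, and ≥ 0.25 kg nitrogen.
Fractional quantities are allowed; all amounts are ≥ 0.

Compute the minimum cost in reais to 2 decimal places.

Set it up as a linear program. Let x1 = kg of triple superphosphate, x2 = kg of potassium nitrate, x3 = kg of calcium nitrate.
min 0.43x1 + 0.87x2 + 0.42x3 with:
  0.42x2 ≥ 0.75   (potassium (K₂O))
  0.45x1 ≥ 0.44   (phosphorus (P₂O₅))
  0.01x1 ≥ 0.01   (sulfur)
  0.13x2 + 0.15x3 ≥ 0.25   (nitrogen)
  x1, x2, x3 ≥ 0.
The optimal mix uses every input. There the potassium (K₂O), sulfur, nitrogen constraints are tight.
So triple superphosphate = 1 kg, potassium nitrate = 1.786 kg, calcium nitrate = 0.119 kg.
Hence cost = 0.43·1 + 0.87·1.786 + 0.42·0.119 = R$2.0338.

R$2.03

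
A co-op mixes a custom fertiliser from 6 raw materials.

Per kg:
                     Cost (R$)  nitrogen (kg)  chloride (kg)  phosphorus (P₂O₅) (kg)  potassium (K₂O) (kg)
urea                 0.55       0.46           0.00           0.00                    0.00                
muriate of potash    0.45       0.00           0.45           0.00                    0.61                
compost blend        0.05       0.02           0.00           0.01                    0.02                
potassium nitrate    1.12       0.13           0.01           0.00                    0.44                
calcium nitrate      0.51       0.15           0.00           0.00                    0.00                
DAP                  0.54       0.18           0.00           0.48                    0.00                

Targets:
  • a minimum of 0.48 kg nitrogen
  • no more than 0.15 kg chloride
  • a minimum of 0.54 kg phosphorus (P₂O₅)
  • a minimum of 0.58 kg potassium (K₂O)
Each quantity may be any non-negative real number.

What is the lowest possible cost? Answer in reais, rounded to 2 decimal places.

Let x1 = kg of urea, x2 = kg of muriate of potash, x3 = kg of compost blend, x4 = kg of potassium nitrate, x5 = kg of calcium nitrate, x6 = kg of DAP.
Minimise 0.55x1 + 0.45x2 + 0.05x3 + 1.12x4 + 0.51x5 + 0.54x6 s.t.:
  0.46x1 + 0.02x3 + 0.13x4 + 0.15x5 + 0.18x6 ≥ 0.48   (nitrogen)
  0.45x2 + 0.01x4 ≤ 0.15   (chloride)
  0.01x3 + 0.48x6 ≥ 0.54   (phosphorus (P₂O₅))
  0.61x2 + 0.02x3 + 0.44x4 ≥ 0.58   (potassium (K₂O))
  x1, x2, x3, x4, x5, x6 ≥ 0.
The minimum-cost mix takes nothing from urea, potassium nitrate, calcium nitrate — only muriate of potash, compost blend, DAP. Binding constraints: chloride, phosphorus (P₂O₅), potassium (K₂O).
Optimal quantities: muriate of potash = 0.3333 kg, compost blend = 18.83 kg, DAP = 0.7326 kg.
Total cost: 0.45·0.3333 + 0.05·18.83 + 0.54·0.7326 = 1.4871.

R$1.49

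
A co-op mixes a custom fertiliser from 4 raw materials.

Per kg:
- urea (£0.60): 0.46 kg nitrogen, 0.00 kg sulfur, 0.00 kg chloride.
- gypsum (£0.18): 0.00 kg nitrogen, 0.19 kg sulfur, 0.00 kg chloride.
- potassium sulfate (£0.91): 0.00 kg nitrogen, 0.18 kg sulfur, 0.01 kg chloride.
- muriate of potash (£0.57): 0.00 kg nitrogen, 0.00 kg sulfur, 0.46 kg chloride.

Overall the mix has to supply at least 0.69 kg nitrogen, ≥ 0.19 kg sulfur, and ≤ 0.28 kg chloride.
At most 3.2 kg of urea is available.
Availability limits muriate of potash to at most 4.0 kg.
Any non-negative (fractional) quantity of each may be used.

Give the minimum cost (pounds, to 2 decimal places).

Set it up as a linear program. Let x1 = kg of urea, x2 = kg of gypsum, x3 = kg of potassium sulfate, x4 = kg of muriate of potash.
Minimize 0.6x1 + 0.18x2 + 0.91x3 + 0.57x4 subject to:
  0.46x1 ≥ 0.69   (nitrogen)
  0.19x2 + 0.18x3 ≥ 0.19   (sulfur)
  0.01x3 + 0.46x4 ≤ 0.28   (chloride)
  x1 ≤ 3.2
  x4 ≤ 4
  x1, x2, x3, x4 ≥ 0.
The optimal basis is {urea, gypsum}; potassium sulfate, muriate of potash drop out. The nitrogen and sulfur requirements are met with equality.
So urea = 1.5 kg, gypsum = 1 kg.
Cost = 0.6·1.5 + 0.18·1 = 1.0800.

£1.08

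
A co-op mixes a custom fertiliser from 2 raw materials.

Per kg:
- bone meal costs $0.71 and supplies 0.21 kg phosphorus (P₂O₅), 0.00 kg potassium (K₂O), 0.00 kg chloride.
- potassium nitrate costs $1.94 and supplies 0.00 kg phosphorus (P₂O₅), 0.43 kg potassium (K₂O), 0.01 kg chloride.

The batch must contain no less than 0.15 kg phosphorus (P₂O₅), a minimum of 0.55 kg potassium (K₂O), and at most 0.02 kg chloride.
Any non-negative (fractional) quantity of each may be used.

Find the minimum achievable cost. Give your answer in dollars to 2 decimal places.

This is a linear program. Let x1 = kg of bone meal, x2 = kg of potassium nitrate.
Minimize 0.71x1 + 1.94x2 subject to:
  0.21x1 ≥ 0.15   (phosphorus (P₂O₅))
  0.43x2 ≥ 0.55   (potassium (K₂O))
  0.01x2 ≤ 0.02   (chloride)
  x1, x2 ≥ 0.
Both inputs are positive at the optimum. The phosphorus (P₂O₅) and potassium (K₂O) requirements are met with equality.
Optimal quantities: bone meal = 0.7143 kg, potassium nitrate = 1.279 kg.
Total cost: 0.71·0.7143 + 1.94·1.279 = 2.9884.

$2.99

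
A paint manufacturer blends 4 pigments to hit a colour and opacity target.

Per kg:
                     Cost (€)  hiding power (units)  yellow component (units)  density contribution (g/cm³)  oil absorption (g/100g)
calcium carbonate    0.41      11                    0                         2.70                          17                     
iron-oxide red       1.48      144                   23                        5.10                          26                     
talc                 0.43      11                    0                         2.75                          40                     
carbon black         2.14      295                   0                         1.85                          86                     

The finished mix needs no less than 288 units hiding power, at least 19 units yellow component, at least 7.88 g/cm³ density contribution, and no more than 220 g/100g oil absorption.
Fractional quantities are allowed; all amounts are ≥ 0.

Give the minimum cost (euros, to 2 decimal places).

€2.72

Let x1 = kg of calcium carbonate, x2 = kg of iron-oxide red, x3 = kg of talc, x4 = kg of carbon black.
min 0.41x1 + 1.48x2 + 0.43x3 + 2.14x4 s.t.:
  11x1 + 144x2 + 11x3 + 295x4 ≥ 288   (hiding power)
  23x2 ≥ 19   (yellow component)
  2.7x1 + 5.1x2 + 2.75x3 + 1.85x4 ≥ 7.88   (density contribution)
  17x1 + 26x2 + 40x3 + 86x4 ≤ 220   (oil absorption)
  x1, x2, x3, x4 ≥ 0.
The optimal basis is {iron-oxide red, carbon black}; calcium carbonate, talc drop out. There the hiding power and density contribution constraints are tight.
So iron-oxide red = 1.447 kg, carbon black = 0.2698 kg.
Cost = 1.48·1.447 + 2.14·0.2698 = 2.7189.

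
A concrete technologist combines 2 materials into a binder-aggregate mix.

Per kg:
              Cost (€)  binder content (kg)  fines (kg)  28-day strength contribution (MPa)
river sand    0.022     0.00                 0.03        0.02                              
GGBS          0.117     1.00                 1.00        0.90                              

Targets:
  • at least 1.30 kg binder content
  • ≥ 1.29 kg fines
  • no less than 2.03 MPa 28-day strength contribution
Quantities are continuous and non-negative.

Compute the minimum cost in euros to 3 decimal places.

Let x1 = kg of river sand, x2 = kg of GGBS.
min 0.022x1 + 0.117x2 subject to:
  1x2 ≥ 1.3   (binder content)
  0.03x1 + 1x2 ≥ 1.29   (fines)
  0.02x1 + 0.9x2 ≥ 2.03   (28-day strength contribution)
  x1, x2 ≥ 0.
The minimum-cost mix takes nothing from river sand — only GGBS. There the 28-day strength contribution constraint is tight.
So GGBS = 2.256 kg.
Total cost: 0.117·2.256 = 0.26395.

€0.264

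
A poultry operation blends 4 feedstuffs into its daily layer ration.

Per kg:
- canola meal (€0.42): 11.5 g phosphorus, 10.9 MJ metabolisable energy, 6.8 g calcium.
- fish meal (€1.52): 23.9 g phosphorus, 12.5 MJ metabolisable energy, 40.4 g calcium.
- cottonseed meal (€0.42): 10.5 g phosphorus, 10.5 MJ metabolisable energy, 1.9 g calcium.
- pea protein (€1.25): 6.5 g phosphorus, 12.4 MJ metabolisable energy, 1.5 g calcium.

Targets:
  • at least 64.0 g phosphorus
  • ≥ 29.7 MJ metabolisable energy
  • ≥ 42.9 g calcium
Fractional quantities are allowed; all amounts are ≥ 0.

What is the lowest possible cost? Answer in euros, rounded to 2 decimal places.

This is a linear program. Let x1 = kg of canola meal, x2 = kg of fish meal, x3 = kg of cottonseed meal, x4 = kg of pea protein.
min 0.42x1 + 1.52x2 + 0.42x3 + 1.25x4 with:
  11.5x1 + 23.9x2 + 10.5x3 + 6.5x4 ≥ 64   (phosphorus)
  10.9x1 + 12.5x2 + 10.5x3 + 12.4x4 ≥ 29.7   (metabolisable energy)
  6.8x1 + 40.4x2 + 1.9x3 + 1.5x4 ≥ 42.9   (calcium)
  x1, x2, x3, x4 ≥ 0.
The cheapest feasible vertex uses only canola meal, fish meal; cottonseed meal, pea protein are not used. The phosphorus and calcium requirements are met with equality.
Optimal quantities: canola meal = 5.165 kg, fish meal = 0.1925 kg.
Cost = 0.42·5.165 + 1.52·0.1925 = 2.4619.

€2.46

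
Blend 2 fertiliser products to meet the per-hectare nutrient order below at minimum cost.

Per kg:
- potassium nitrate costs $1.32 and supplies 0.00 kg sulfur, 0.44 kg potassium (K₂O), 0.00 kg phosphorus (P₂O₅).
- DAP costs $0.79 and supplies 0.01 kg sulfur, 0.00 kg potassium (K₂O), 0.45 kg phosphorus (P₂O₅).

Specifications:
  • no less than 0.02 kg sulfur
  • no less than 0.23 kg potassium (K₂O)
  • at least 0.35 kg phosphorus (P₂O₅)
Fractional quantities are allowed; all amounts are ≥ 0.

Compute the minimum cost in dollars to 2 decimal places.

Treat it as an LP. Let x1 = kg of potassium nitrate, x2 = kg of DAP.
Minimise 1.32x1 + 0.79x2 with:
  0.01x2 ≥ 0.02   (sulfur)
  0.44x1 ≥ 0.23   (potassium (K₂O))
  0.45x2 ≥ 0.35   (phosphorus (P₂O₅))
  x1, x2 ≥ 0.
Both inputs are positive at the optimum. There the sulfur and potassium (K₂O) constraints are tight.
Optimal quantities: potassium nitrate = 0.5227 kg, DAP = 2 kg.
Objective = 1.32·0.5227 + 0.79·2 = 2.2700.

$2.27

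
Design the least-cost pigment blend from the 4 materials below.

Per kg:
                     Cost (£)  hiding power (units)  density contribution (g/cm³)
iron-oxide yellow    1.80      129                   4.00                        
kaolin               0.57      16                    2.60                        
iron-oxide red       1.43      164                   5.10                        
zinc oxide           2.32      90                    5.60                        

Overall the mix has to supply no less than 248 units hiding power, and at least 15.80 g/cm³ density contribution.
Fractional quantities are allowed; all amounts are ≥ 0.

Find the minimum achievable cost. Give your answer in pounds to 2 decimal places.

This is a linear program. Let x1 = kg of iron-oxide yellow, x2 = kg of kaolin, x3 = kg of iron-oxide red, x4 = kg of zinc oxide.
Minimize 1.8x1 + 0.57x2 + 1.43x3 + 2.32x4 subject to:
  129x1 + 16x2 + 164x3 + 90x4 ≥ 248   (hiding power)
  4x1 + 2.6x2 + 5.1x3 + 5.6x4 ≥ 15.8   (density contribution)
  x1, x2, x3, x4 ≥ 0.
At the optimum only kaolin, iron-oxide red are positive (iron-oxide yellow, zinc oxide = 0). Binding constraints: hiding power and density contribution.
Solving gives x2 = 3.847, x3 = 1.137.
Objective = 0.57·3.847 + 1.43·1.137 = 3.8187.

£3.82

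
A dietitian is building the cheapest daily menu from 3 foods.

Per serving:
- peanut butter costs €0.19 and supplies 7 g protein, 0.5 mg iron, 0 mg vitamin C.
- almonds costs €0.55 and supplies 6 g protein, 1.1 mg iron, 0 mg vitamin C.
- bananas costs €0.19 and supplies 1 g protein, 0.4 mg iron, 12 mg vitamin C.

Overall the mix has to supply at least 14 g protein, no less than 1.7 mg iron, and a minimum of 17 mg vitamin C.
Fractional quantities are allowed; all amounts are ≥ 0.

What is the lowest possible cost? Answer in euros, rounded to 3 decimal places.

€0.700

Let x1 = servings of peanut butter, x2 = servings of almonds, x3 = servings of bananas.
Minimise 0.19x1 + 0.55x2 + 0.19x3 subject to:
  7x1 + 6x2 + 1x3 ≥ 14   (protein)
  0.5x1 + 1.1x2 + 0.4x3 ≥ 1.7   (iron)
  12x3 ≥ 17   (vitamin C)
  x1, x2, x3 ≥ 0.
The minimum-cost mix takes nothing from almonds — only peanut butter, bananas. Binding constraints: iron and vitamin C.
Optimal quantities: peanut butter = 2.267 servings, bananas = 1.417 servings.
Total cost: 0.19·2.267 + 0.19·1.417 = 0.69996.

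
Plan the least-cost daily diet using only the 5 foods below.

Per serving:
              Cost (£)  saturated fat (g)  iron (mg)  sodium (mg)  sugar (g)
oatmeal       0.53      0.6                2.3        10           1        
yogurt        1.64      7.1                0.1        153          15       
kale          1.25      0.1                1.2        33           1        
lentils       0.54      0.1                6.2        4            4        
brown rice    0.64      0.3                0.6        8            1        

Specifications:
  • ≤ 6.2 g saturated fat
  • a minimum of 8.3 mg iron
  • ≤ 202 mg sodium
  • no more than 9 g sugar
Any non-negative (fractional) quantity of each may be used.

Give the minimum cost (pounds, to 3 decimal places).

£0.723

Let x1 = servings of oatmeal, x2 = servings of yogurt, x3 = servings of kale, x4 = servings of lentils, x5 = servings of brown rice.
Minimize 0.53x1 + 1.64x2 + 1.25x3 + 0.54x4 + 0.64x5 subject to:
  0.6x1 + 7.1x2 + 0.1x3 + 0.1x4 + 0.3x5 ≤ 6.2   (saturated fat)
  2.3x1 + 0.1x2 + 1.2x3 + 6.2x4 + 0.6x5 ≥ 8.3   (iron)
  10x1 + 153x2 + 33x3 + 4x4 + 8x5 ≤ 202   (sodium)
  1x1 + 15x2 + 1x3 + 4x4 + 1x5 ≤ 9   (sugar)
  x1, x2, x3, x4, x5 ≥ 0.
The optimal basis is {lentils}; oatmeal, yogurt, kale, brown rice drop out. The iron requirement is met with equality.
That vertex is x4 = 1.339.
Total cost: 0.54·1.339 = 0.72306.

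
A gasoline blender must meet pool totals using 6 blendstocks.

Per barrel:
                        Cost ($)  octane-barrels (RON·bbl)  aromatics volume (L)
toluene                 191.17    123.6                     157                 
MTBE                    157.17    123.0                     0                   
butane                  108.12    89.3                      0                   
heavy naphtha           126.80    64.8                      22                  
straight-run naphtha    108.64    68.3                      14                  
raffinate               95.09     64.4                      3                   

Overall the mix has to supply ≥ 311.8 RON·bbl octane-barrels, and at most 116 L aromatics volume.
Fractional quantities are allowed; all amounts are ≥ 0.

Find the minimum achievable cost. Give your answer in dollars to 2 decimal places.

$377.51

Set it up as a linear program. Let x1 = barrels of toluene, x2 = barrels of MTBE, x3 = barrels of butane, x4 = barrels of heavy naphtha, x5 = barrels of straight-run naphtha, x6 = barrels of raffinate.
min 191.17x1 + 157.17x2 + 108.12x3 + 126.8x4 + 108.64x5 + 95.09x6 s.t.:
  123.6x1 + 123x2 + 89.3x3 + 64.8x4 + 68.3x5 + 64.4x6 ≥ 311.8   (octane-barrels)
  157x1 + 22x4 + 14x5 + 3x6 ≤ 116   (aromatics volume)
  x1, x2, x3, x4, x5, x6 ≥ 0.
At the optimum only butane is positive (toluene, MTBE, heavy naphtha, straight-run naphtha, raffinate = 0). Binding constraint: octane-barrels.
So butane = 3.4916 barrels.
Cost = 108.12·3.4916 = 377.5118.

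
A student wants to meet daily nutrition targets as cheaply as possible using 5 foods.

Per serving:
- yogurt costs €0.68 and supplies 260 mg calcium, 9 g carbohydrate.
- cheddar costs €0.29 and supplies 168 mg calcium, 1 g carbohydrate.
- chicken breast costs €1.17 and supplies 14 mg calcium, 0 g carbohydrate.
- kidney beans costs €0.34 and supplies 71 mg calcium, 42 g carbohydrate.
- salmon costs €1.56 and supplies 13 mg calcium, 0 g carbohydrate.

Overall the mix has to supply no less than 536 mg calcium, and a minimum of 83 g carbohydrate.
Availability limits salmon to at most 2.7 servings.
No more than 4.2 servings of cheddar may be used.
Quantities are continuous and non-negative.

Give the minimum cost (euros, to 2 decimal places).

Set it up as a linear program. Let x1 = servings of yogurt, x2 = servings of cheddar, x3 = servings of chicken breast, x4 = servings of kidney beans, x5 = servings of salmon.
Minimise 0.68x1 + 0.29x2 + 1.17x3 + 0.34x4 + 1.56x5 subject to:
  260x1 + 168x2 + 14x3 + 71x4 + 13x5 ≥ 536   (calcium)
  9x1 + 1x2 + 42x4 ≥ 83   (carbohydrate)
  x5 ≤ 2.7
  x2 ≤ 4.2
  x1, x2, x3, x4, x5 ≥ 0.
The cheapest feasible vertex uses only cheddar, kidney beans; yogurt, chicken breast, salmon are not used. The calcium and carbohydrate requirements are met with equality.
That vertex is x2 = 2.379, x4 = 1.92.
Total cost: 0.29·2.379 + 0.34·1.92 = 1.3427.

€1.34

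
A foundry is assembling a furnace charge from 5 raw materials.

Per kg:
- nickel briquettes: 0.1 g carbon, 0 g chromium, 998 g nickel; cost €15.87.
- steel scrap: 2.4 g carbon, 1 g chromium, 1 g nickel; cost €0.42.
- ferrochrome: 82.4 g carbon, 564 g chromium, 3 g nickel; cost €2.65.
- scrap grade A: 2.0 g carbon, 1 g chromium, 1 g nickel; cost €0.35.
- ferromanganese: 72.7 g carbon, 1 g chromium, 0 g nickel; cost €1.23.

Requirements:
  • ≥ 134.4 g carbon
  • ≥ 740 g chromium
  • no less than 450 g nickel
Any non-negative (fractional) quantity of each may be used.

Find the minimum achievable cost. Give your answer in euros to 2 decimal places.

€11.01

This is a linear program. Let x1 = kg of nickel briquettes, x2 = kg of steel scrap, x3 = kg of ferrochrome, x4 = kg of scrap grade A, x5 = kg of ferromanganese.
min 15.87x1 + 0.42x2 + 2.65x3 + 0.35x4 + 1.23x5 with:
  0.1x1 + 2.4x2 + 82.4x3 + 2x4 + 72.7x5 ≥ 134.4   (carbon)
  1x2 + 564x3 + 1x4 + 1x5 ≥ 740   (chromium)
  998x1 + 1x2 + 3x3 + 1x4 ≥ 450   (nickel)
  x1, x2, x3, x4, x5 ≥ 0.
The cheapest feasible vertex uses only nickel briquettes, ferrochrome, ferromanganese; steel scrap, scrap grade A are not used. The carbon, chromium, nickel requirements are met with equality.
That vertex is x1 = 0.447, x3 = 1.311, x5 = 0.3617.
Cost = 15.87·0.447 + 2.65·1.311 + 1.23·0.3617 = 11.0129.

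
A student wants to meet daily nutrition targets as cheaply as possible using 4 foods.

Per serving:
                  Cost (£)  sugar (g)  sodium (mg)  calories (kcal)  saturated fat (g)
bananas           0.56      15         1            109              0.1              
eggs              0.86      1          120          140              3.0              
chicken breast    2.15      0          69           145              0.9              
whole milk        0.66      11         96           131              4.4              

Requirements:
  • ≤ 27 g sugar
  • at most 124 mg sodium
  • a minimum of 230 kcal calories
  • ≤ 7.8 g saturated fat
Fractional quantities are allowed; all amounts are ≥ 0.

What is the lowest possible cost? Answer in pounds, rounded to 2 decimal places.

Let x1 = servings of bananas, x2 = servings of eggs, x3 = servings of chicken breast, x4 = servings of whole milk.
Minimize 0.56x1 + 0.86x2 + 2.15x3 + 0.66x4 subject to:
  15x1 + 1x2 + 11x4 ≤ 27   (sugar)
  1x1 + 120x2 + 69x3 + 96x4 ≤ 124   (sodium)
  109x1 + 140x2 + 145x3 + 131x4 ≥ 230   (calories)
  0.1x1 + 3x2 + 0.9x3 + 4.4x4 ≤ 7.8   (saturated fat)
  x1, x2, x3, x4 ≥ 0.
The optimal basis is {bananas, whole milk}; eggs, chicken breast drop out. Binding constraints: sodium and calories.
Solving gives x1 = 0.56479, x4 = 1.2858.
Cost = 0.56·0.56479 + 0.66·1.2858 = 1.1649.

£1.16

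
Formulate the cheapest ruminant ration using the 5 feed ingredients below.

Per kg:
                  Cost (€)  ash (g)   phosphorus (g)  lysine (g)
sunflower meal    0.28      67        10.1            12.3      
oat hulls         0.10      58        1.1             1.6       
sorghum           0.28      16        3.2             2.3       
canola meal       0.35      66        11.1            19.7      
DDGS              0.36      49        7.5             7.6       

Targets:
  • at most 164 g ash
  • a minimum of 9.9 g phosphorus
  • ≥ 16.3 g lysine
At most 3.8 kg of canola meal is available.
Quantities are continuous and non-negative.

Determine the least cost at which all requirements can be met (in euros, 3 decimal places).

€0.303

This is a linear program. Let x1 = kg of sunflower meal, x2 = kg of oat hulls, x3 = kg of sorghum, x4 = kg of canola meal, x5 = kg of DDGS.
Minimize 0.28x1 + 0.1x2 + 0.28x3 + 0.35x4 + 0.36x5 with:
  67x1 + 58x2 + 16x3 + 66x4 + 49x5 ≤ 164   (ash)
  10.1x1 + 1.1x2 + 3.2x3 + 11.1x4 + 7.5x5 ≥ 9.9   (phosphorus)
  12.3x1 + 1.6x2 + 2.3x3 + 19.7x4 + 7.6x5 ≥ 16.3   (lysine)
  x4 ≤ 3.8
  x1, x2, x3, x4, x5 ≥ 0.
The optimal basis is {sunflower meal, canola meal}; oat hulls, sorghum, DDGS drop out. The phosphorus and lysine requirements are met with equality.
Solving gives x1 = 0.2258, x4 = 0.6864.
Cost = 0.28·0.2258 + 0.35·0.6864 = 0.30346.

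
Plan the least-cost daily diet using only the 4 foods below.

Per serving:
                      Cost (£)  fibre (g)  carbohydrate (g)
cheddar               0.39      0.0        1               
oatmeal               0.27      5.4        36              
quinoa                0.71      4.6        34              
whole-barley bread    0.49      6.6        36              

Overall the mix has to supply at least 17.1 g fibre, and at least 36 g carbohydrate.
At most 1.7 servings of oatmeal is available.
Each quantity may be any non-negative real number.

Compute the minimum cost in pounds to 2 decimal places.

£1.05

Let x1 = servings of cheddar, x2 = servings of oatmeal, x3 = servings of quinoa, x4 = servings of whole-barley bread.
Minimize 0.39x1 + 0.27x2 + 0.71x3 + 0.49x4 s.t.:
  5.4x2 + 4.6x3 + 6.6x4 ≥ 17.1   (fibre)
  1x1 + 36x2 + 34x3 + 36x4 ≥ 36   (carbohydrate)
  x2 ≤ 1.7
  x1, x2, x3, x4 ≥ 0.
The minimum-cost mix takes nothing from cheddar, quinoa — only oatmeal, whole-barley bread. Binding constraints: fibre and the oatmeal cap.
Solving gives x2 = 1.7, x4 = 1.2.
Total cost: 0.27·1.7 + 0.49·1.2 = 1.0470.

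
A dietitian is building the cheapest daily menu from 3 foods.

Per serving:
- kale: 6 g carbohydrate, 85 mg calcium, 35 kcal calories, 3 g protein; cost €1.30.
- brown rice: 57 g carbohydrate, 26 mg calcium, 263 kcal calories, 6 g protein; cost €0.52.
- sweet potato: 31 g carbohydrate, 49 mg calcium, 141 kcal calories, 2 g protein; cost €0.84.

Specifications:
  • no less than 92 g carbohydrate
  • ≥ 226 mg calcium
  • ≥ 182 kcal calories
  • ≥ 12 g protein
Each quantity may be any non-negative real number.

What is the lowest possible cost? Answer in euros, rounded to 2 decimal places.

€3.63

Let x1 = servings of kale, x2 = servings of brown rice, x3 = servings of sweet potato.
Minimize 1.3x1 + 0.52x2 + 0.84x3 subject to:
  6x1 + 57x2 + 31x3 ≥ 92   (carbohydrate)
  85x1 + 26x2 + 49x3 ≥ 226   (calcium)
  35x1 + 263x2 + 141x3 ≥ 182   (calories)
  3x1 + 6x2 + 2x3 ≥ 12   (protein)
  x1, x2, x3 ≥ 0.
The minimum-cost mix takes nothing from sweet potato — only kale, brown rice. The carbohydrate and calcium requirements are met with equality.
So kale = 2.237 servings, brown rice = 1.379 servings.
Cost = 1.3·2.237 + 0.52·1.379 = 3.6252.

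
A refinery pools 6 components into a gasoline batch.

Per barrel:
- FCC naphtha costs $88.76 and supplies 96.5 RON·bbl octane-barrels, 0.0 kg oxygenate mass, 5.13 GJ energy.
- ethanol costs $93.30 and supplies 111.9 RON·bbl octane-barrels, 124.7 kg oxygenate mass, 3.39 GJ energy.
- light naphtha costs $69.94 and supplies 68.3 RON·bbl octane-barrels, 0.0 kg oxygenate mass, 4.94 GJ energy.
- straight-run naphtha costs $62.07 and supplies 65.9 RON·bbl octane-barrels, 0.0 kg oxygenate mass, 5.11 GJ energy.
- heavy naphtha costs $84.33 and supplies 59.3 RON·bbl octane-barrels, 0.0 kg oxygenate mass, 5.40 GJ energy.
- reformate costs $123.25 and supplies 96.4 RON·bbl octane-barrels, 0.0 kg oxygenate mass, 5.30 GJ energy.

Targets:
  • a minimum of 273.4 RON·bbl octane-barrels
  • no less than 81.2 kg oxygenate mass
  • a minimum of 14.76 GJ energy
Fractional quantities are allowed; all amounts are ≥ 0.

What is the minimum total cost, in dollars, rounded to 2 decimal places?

Let x1 = barrels of FCC naphtha, x2 = barrels of ethanol, x3 = barrels of light naphtha, x4 = barrels of straight-run naphtha, x5 = barrels of heavy naphtha, x6 = barrels of reformate.
Minimise 88.76x1 + 93.3x2 + 69.94x3 + 62.07x4 + 84.33x5 + 123.25x6 with:
  96.5x1 + 111.9x2 + 68.3x3 + 65.9x4 + 59.3x5 + 96.4x6 ≥ 273.4   (octane-barrels)
  124.7x2 ≥ 81.2   (oxygenate mass)
  5.13x1 + 3.39x2 + 4.94x3 + 5.11x4 + 5.4x5 + 5.3x6 ≥ 14.76   (energy)
  x1, x2, x3, x4, x5, x6 ≥ 0.
The optimal basis is {ethanol, straight-run naphtha}; FCC naphtha, light naphtha, heavy naphtha, reformate drop out. There the octane-barrels and energy constraints are tight.
So ethanol = 1.2181 barrels, straight-run naphtha = 2.0804 barrels.
Objective = 93.3·1.2181 + 62.07·2.0804 = 242.7792.

$242.78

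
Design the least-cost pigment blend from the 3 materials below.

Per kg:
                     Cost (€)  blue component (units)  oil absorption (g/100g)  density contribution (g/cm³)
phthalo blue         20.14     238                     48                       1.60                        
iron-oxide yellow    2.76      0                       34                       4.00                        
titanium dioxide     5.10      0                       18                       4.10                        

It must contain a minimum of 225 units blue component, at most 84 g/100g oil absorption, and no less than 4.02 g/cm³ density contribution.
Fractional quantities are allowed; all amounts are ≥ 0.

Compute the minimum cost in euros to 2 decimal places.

Treat it as an LP. Let x1 = kg of phthalo blue, x2 = kg of iron-oxide yellow, x3 = kg of titanium dioxide.
Minimise 20.14x1 + 2.76x2 + 5.1x3 s.t.:
  238x1 ≥ 225   (blue component)
  48x1 + 34x2 + 18x3 ≤ 84   (oil absorption)
  1.6x1 + 4x2 + 4.1x3 ≥ 4.02   (density contribution)
  x1, x2, x3 ≥ 0.
The cheapest feasible vertex uses only phthalo blue, iron-oxide yellow; titanium dioxide is not used. The blue component and density contribution requirements are met with equality.
Optimal quantities: phthalo blue = 0.9454 kg, iron-oxide yellow = 0.6268 kg.
Hence cost = 20.14·0.9454 + 2.76·0.6268 = €20.7703.

€20.77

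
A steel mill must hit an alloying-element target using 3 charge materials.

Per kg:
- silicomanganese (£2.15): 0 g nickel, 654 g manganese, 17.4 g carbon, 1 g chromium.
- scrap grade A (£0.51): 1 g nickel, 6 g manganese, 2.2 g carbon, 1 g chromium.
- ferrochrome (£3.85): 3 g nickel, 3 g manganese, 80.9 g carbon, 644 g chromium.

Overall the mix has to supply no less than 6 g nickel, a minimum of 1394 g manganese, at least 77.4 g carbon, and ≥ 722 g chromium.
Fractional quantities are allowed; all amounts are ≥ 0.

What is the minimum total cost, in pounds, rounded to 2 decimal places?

£10.16

Let x1 = kg of silicomanganese, x2 = kg of scrap grade A, x3 = kg of ferrochrome.
min 2.15x1 + 0.51x2 + 3.85x3 s.t.:
  1x2 + 3x3 ≥ 6   (nickel)
  654x1 + 6x2 + 3x3 ≥ 1394   (manganese)
  17.4x1 + 2.2x2 + 80.9x3 ≥ 77.4   (carbon)
  1x1 + 1x2 + 644x3 ≥ 722   (chromium)
  x1, x2, x3 ≥ 0.
The optimal mix uses every input. There the nickel, manganese, chromium constraints are tight.
That vertex is x1 = 2.102, x2 = 2.659, x3 = 1.114.
Hence cost = 2.15·2.102 + 0.51·2.659 + 3.85·1.114 = £10.1643.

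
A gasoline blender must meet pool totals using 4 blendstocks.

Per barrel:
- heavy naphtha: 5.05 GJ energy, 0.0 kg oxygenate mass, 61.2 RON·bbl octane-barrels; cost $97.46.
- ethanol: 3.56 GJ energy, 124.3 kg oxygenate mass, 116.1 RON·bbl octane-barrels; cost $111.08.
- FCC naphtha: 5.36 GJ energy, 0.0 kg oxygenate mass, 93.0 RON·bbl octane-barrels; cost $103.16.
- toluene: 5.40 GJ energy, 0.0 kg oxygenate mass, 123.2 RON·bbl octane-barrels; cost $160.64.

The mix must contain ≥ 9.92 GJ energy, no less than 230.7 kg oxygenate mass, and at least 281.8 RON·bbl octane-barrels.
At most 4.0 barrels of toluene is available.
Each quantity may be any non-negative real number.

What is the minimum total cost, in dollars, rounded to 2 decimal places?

This is a linear program. Let x1 = barrels of heavy naphtha, x2 = barrels of ethanol, x3 = barrels of FCC naphtha, x4 = barrels of toluene.
min 97.46x1 + 111.08x2 + 103.16x3 + 160.64x4 s.t.:
  5.05x1 + 3.56x2 + 5.36x3 + 5.4x4 ≥ 9.92   (energy)
  124.3x2 ≥ 230.7   (oxygenate mass)
  61.2x1 + 116.1x2 + 93x3 + 123.2x4 ≥ 281.8   (octane-barrels)
  x4 ≤ 4
  x1, x2, x3, x4 ≥ 0.
The cheapest feasible vertex uses only ethanol, FCC naphtha; heavy naphtha, toluene are not used. There the energy and octane-barrels constraints are tight.
Solving gives x2 = 2.01874, x3 = 0.509945.
Objective = 111.08·2.01874 + 103.16·0.509945 = 276.8476.

$276.85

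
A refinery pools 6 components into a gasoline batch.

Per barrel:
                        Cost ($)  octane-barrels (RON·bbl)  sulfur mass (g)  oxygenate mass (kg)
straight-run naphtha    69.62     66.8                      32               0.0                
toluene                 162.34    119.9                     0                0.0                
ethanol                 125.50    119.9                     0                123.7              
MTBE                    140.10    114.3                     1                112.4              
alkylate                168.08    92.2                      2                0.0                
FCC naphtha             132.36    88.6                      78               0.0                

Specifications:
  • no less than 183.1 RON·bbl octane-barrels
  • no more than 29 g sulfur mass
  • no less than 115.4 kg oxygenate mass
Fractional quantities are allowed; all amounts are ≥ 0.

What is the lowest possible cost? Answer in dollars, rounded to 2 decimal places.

Set it up as a linear program. Let x1 = barrels of straight-run naphtha, x2 = barrels of toluene, x3 = barrels of ethanol, x4 = barrels of MTBE, x5 = barrels of alkylate, x6 = barrels of FCC naphtha.
Minimize 69.62x1 + 162.34x2 + 125.5x3 + 140.1x4 + 168.08x5 + 132.36x6 subject to:
  66.8x1 + 119.9x2 + 119.9x3 + 114.3x4 + 92.2x5 + 88.6x6 ≥ 183.1   (octane-barrels)
  32x1 + 1x4 + 2x5 + 78x6 ≤ 29   (sulfur mass)
  123.7x3 + 112.4x4 ≥ 115.4   (oxygenate mass)
  x1, x2, x3, x4, x5, x6 ≥ 0.
The optimal basis is {straight-run naphtha, ethanol}; toluene, MTBE, alkylate, FCC naphtha drop out. The octane-barrels and sulfur mass requirements are met with equality.
So straight-run naphtha = 0.90625 barrels, ethanol = 1.0222 barrels.
Total cost: 69.62·0.90625 + 125.5·1.0222 = 191.3792.

$191.38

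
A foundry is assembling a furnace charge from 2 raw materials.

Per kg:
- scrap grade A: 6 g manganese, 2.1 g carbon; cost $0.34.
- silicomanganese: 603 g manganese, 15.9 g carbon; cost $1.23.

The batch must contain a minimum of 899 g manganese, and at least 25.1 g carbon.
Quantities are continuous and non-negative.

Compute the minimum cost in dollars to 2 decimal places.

$1.94

Let x1 = kg of scrap grade A, x2 = kg of silicomanganese.
min 0.34x1 + 1.23x2 subject to:
  6x1 + 603x2 ≥ 899   (manganese)
  2.1x1 + 15.9x2 ≥ 25.1   (carbon)
  x1, x2 ≥ 0.
The minimum-cost mix takes nothing from scrap grade A — only silicomanganese. Binding constraint: carbon.
Optimal quantities: silicomanganese = 1.579 kg.
Hence cost = 1.23·1.579 = $1.9422.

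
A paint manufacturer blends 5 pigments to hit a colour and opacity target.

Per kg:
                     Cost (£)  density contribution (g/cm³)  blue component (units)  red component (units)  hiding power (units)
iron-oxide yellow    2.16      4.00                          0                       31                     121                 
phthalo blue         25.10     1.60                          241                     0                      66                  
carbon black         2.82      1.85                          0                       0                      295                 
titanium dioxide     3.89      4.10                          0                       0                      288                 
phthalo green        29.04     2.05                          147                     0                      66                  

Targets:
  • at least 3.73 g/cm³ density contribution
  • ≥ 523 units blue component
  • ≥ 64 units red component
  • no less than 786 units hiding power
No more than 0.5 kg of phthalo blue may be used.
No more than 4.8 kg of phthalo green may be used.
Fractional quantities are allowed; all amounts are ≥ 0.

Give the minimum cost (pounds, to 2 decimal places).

Treat it as an LP. Let x1 = kg of iron-oxide yellow, x2 = kg of phthalo blue, x3 = kg of carbon black, x4 = kg of titanium dioxide, x5 = kg of phthalo green.
Minimize 2.16x1 + 25.1x2 + 2.82x3 + 3.89x4 + 29.04x5 subject to:
  4x1 + 1.6x2 + 1.85x3 + 4.1x4 + 2.05x5 ≥ 3.73   (density contribution)
  241x2 + 147x5 ≥ 523   (blue component)
  31x1 ≥ 64   (red component)
  121x1 + 66x2 + 295x3 + 288x4 + 66x5 ≥ 786   (hiding power)
  x2 ≤ 0.5
  x5 ≤ 4.8
  x1, x2, x3, x4, x5 ≥ 0.
The minimum-cost mix takes nothing from titanium dioxide — only iron-oxide yellow, phthalo blue, carbon black, phthalo green. Binding constraints: blue component, red component, hiding power, the phthalo blue cap.
Solving gives x1 = 2.0645, x2 = 0.5, x3 = 1.0932, x5 = 2.7381.
Objective = 2.16·2.0645 + 25.1·0.5 + 2.82·1.0932 + 29.04·2.7381 = 99.6066.

£99.61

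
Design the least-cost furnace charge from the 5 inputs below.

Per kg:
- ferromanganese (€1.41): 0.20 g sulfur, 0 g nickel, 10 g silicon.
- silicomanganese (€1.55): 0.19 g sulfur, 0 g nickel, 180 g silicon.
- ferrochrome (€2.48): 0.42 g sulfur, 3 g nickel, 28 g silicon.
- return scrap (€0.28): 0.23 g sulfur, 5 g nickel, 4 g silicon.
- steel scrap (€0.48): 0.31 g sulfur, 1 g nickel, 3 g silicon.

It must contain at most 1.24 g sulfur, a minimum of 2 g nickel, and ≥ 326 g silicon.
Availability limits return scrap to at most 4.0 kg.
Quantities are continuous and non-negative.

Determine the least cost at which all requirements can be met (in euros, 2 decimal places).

Treat it as an LP. Let x1 = kg of ferromanganese, x2 = kg of silicomanganese, x3 = kg of ferrochrome, x4 = kg of return scrap, x5 = kg of steel scrap.
Minimise 1.41x1 + 1.55x2 + 2.48x3 + 0.28x4 + 0.48x5 s.t.:
  0.2x1 + 0.19x2 + 0.42x3 + 0.23x4 + 0.31x5 ≤ 1.24   (sulfur)
  3x3 + 5x4 + 1x5 ≥ 2   (nickel)
  10x1 + 180x2 + 28x3 + 4x4 + 3x5 ≥ 326   (silicon)
  x4 ≤ 4
  x1, x2, x3, x4, x5 ≥ 0.
The minimum-cost mix takes nothing from ferromanganese, ferrochrome, steel scrap — only silicomanganese, return scrap. Binding constraints: nickel and silicon.
So silicomanganese = 1.802 kg, return scrap = 0.4 kg.
Objective = 1.55·1.802 + 0.28·0.4 = 2.9051.

€2.91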